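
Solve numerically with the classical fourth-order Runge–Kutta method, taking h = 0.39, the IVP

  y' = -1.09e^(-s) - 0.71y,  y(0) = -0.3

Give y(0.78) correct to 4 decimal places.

-0.6097

RK4: k1 = f(s_n, y_n); k2 = f(s_n + h/2, y_n + (h/2)·k1); k3 = f(s_n + h/2, y_n + (h/2)·k2); k4 = f(s_n + h, y_n + h·k3); y_{n+1} = y_n + (h/6)·(k1 + 2k2 + 2k3 + k4).
s=0.000000, y=-0.300000:
  k1 = f(0.000000, -0.300000) = -0.877000
  k2 = f(0.195000, -0.471015) = -0.562469
  k3 = f(0.195000, -0.409681) = -0.606016
  k4 = f(0.390000, -0.536346) = -0.357186
  y ← -0.300000 + (0.39/6)·(k1 + 2k2 + 2k3 + k4) = -0.532125
s=0.390000, y=-0.532125:
  k1 = f(0.390000, -0.532125) = -0.360183
  k2 = f(0.585000, -0.602361) = -0.179569
  k3 = f(0.585000, -0.567141) = -0.204575
  k4 = f(0.780000, -0.611909) = -0.065207
  y ← -0.532125 + (0.39/6)·(k1 + 2k2 + 2k3 + k4) = -0.609714
y(0.78) ≈ -0.6097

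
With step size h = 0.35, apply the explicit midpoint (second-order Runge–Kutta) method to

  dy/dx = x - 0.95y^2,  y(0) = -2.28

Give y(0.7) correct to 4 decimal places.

-41.8725

Midpoint: k1 = f(x_n, y_n); k2 = f(x_n + h/2, y_n + (h/2)·k1); y_{n+1} = y_n + h·k2.
x=0.000000, y=-2.280000:
  k1 = f(0.000000, -2.280000) = -4.938480
  k2 = f(0.175000, -3.144234) = -9.216897
  y ← -2.280000 + 0.35·(-9.216897) = -5.505914
x=0.350000, y=-5.505914:
  k1 = f(0.350000, -5.505914) = -28.449334
  k2 = f(0.525000, -10.484547) = -103.904449
  y ← -5.505914 + 0.35·(-103.904449) = -41.872471
y(0.7) ≈ -41.8725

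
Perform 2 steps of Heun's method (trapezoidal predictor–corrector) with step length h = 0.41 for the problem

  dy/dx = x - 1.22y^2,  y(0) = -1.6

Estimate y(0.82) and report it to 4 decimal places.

-50.8484

Heun: k1 = f(x_n, y_n); k2 = f(x_n + h, y_n + h·k1); y_{n+1} = y_n + (h/2)·(k1 + k2).
x=0.000000, y=-1.600000:
  k1 = f(0.000000, -1.600000) = -3.123200
  k2 = f(0.410000, -2.880512) = -9.712766
  y ← -1.600000 + (0.41/2)·(-3.123200 + (-9.712766)) = -4.231373
x=0.410000, y=-4.231373:
  k1 = f(0.410000, -4.231373) = -21.433512
  k2 = f(0.820000, -13.019113) = -205.966712
  y ← -4.231373 + (0.41/2)·(-21.433512 + (-205.966712)) = -50.848419
y(0.82) ≈ -50.8484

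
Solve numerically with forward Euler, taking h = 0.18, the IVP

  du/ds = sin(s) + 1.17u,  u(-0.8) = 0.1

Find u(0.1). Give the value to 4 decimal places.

Euler: u_{n+1} = u_n + h·f(s_n, u_n).
s=-0.800000, u=0.100000: f=-0.600356 → u ← 0.100000 + 0.18·(-0.600356) = -0.008064
s=-0.620000, u=-0.008064: f=-0.590470 → u ← -0.008064 + 0.18·(-0.590470) = -0.114349
s=-0.440000, u=-0.114349: f=-0.559727 → u ← -0.114349 + 0.18·(-0.559727) = -0.215100
s=-0.260000, u=-0.215100: f=-0.508747 → u ← -0.215100 + 0.18·(-0.508747) = -0.306674
s=-0.080000, u=-0.306674: f=-0.438723 → u ← -0.306674 + 0.18·(-0.438723) = -0.385644
u(0.1) ≈ -0.3856

-0.3856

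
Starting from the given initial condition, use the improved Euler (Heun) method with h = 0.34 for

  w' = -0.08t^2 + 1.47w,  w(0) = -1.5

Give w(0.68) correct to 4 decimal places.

Heun: k1 = f(t_n, w_n); k2 = f(t_n + h, w_n + h·k1); w_{n+1} = w_n + (h/2)·(k1 + k2).
t=0.000000, w=-1.500000:
  k1 = f(0.000000, -1.500000) = -2.205000
  k2 = f(0.340000, -2.249700) = -3.316307
  w ← -1.500000 + (0.34/2)·(-2.205000 + (-3.316307)) = -2.438622
t=0.340000, w=-2.438622:
  k1 = f(0.340000, -2.438622) = -3.594023
  k2 = f(0.680000, -3.660590) = -5.418059
  w ← -2.438622 + (0.34/2)·(-3.594023 + (-5.418059)) = -3.970676
w(0.68) ≈ -3.9707

-3.9707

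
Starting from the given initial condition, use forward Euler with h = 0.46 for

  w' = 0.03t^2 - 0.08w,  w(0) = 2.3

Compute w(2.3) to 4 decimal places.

Euler: w_{n+1} = w_n + h·f(t_n, w_n).
t=0.000000, w=2.300000: f=-0.184000 → w ← 2.300000 + 0.46·(-0.184000) = 2.215360
t=0.460000, w=2.215360: f=-0.170881 → w ← 2.215360 + 0.46·(-0.170881) = 2.136755
t=0.920000, w=2.136755: f=-0.145548 → w ← 2.136755 + 0.46·(-0.145548) = 2.069803
t=1.380000, w=2.069803: f=-0.108452 → w ← 2.069803 + 0.46·(-0.108452) = 2.019915
t=1.840000, w=2.019915: f=-0.060025 → w ← 2.019915 + 0.46·(-0.060025) = 1.992303
w(2.3) ≈ 1.9923

1.9923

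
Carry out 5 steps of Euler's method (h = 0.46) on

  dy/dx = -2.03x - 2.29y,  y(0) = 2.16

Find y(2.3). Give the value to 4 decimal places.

-1.6518

Euler: y_{n+1} = y_n + h·f(x_n, y_n).
x=0.000000, y=2.160000: f=-4.946400 → y ← 2.160000 + 0.46·(-4.946400) = -0.115344
x=0.460000, y=-0.115344: f=-0.669662 → y ← -0.115344 + 0.46·(-0.669662) = -0.423389
x=0.920000, y=-0.423389: f=-0.898040 → y ← -0.423389 + 0.46·(-0.898040) = -0.836487
x=1.380000, y=-0.836487: f=-0.885845 → y ← -0.836487 + 0.46·(-0.885845) = -1.243976
x=1.840000, y=-1.243976: f=-0.886496 → y ← -1.243976 + 0.46·(-0.886496) = -1.651764
y(2.3) ≈ -1.6518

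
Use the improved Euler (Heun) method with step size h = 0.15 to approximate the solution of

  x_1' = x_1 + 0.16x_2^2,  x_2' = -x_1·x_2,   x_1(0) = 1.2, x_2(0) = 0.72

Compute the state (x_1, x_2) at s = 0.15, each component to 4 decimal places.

Heun on (x_1,x_2): k1 = f(s_n, state_n); k2 = f(s_n + h, state_n + h·k1); state_{n+1} = state_n + (h/2)·(k1 + k2).
0.000000: (1.200000, 0.720000)
  k1 = (1.282944, -0.864000)
  predictor → (1.392442, 0.590400)
  k2 = (1.448213, -0.822098)
  → (1.404837, 0.593543)
(x_1(0.15), x_2(0.15)) ≈ (1.4048, 0.5935)

1.4048, 0.5935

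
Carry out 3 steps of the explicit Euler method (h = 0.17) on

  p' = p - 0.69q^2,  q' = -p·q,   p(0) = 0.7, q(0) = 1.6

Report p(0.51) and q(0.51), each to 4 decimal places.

0.2436, 1.2036

Euler on (p,q): p_{n+1} = p_n + h·p', q_{n+1} = q_n + h·q'.
0.000000: (0.700000, 1.600000); f=(-1.066400, -1.120000) → (0.518712, 1.409600)
0.170000: (0.518712, 1.409600); f=(-0.852299, -0.731176) → (0.373821, 1.285300)
0.340000: (0.373821, 1.285300); f=(-0.766056, -0.480472) → (0.243592, 1.203620)
(p(0.51), q(0.51)) ≈ (0.2436, 1.2036)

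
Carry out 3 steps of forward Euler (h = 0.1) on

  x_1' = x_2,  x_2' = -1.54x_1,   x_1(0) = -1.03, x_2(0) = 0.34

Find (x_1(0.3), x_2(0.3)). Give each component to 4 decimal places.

-0.8809, 0.7977

Euler on (x_1,x_2): x_1_{n+1} = x_1_n + h·x_1', x_2_{n+1} = x_2_n + h·x_2'.
0.000000: (-1.030000, 0.340000); f=(0.340000, 1.586200) → (-0.996000, 0.498620)
0.100000: (-0.996000, 0.498620); f=(0.498620, 1.533840) → (-0.946138, 0.652004)
0.200000: (-0.946138, 0.652004); f=(0.652004, 1.457053) → (-0.880938, 0.797709)
(x_1(0.3), x_2(0.3)) ≈ (-0.8809, 0.7977)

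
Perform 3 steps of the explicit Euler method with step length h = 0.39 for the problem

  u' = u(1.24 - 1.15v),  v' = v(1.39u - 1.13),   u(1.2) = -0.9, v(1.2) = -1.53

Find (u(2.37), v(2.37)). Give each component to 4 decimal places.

-4.3670, -0.0580

Euler on (u,v): u_{n+1} = u_n + h·u', v_{n+1} = v_n + h·v'.
1.200000: (-0.900000, -1.530000); f=(-2.699550, 3.642930) → (-1.952825, -0.109257)
1.590000: (-1.952825, -0.109257); f=(-2.666867, 0.420032) → (-2.992903, 0.054555)
1.980000: (-2.992903, 0.054555); f=(-3.523430, -0.288603) → (-4.367040, -0.058000)
(u(2.37), v(2.37)) ≈ (-4.3670, -0.0580)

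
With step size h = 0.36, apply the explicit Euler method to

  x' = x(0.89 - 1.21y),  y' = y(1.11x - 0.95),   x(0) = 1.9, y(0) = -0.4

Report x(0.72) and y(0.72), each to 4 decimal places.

4.4510, -1.0163

Euler on (x,y): x_{n+1} = x_n + h·x', y_{n+1} = y_n + h·y'.
0.000000: (1.900000, -0.400000); f=(2.610600, -0.463600) → (2.839816, -0.566896)
0.360000: (2.839816, -0.566896); f=(4.475391, -1.248416) → (4.450957, -1.016326)
(x(0.72), y(0.72)) ≈ (4.4510, -1.0163)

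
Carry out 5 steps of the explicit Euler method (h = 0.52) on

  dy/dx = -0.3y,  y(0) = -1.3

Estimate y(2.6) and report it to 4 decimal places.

Euler: y_{n+1} = y_n + h·f(x_n, y_n).
x=0.000000, y=-1.300000: f=0.390000 → y ← -1.300000 + 0.52·0.390000 = -1.097200
x=0.520000, y=-1.097200: f=0.329160 → y ← -1.097200 + 0.52·0.329160 = -0.926037
x=1.040000, y=-0.926037: f=0.277811 → y ← -0.926037 + 0.52·0.277811 = -0.781575
x=1.560000, y=-0.781575: f=0.234473 → y ← -0.781575 + 0.52·0.234473 = -0.659649
x=2.080000, y=-0.659649: f=0.197895 → y ← -0.659649 + 0.52·0.197895 = -0.556744
y(2.6) ≈ -0.5567

-0.5567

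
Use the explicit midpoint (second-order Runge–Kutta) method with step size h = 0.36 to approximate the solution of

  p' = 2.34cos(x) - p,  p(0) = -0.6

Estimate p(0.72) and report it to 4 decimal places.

Midpoint: k1 = f(x_n, p_n); k2 = f(x_n + h/2, p_n + (h/2)·k1); p_{n+1} = p_n + h·k2.
x=0.000000, p=-0.600000:
  k1 = f(0.000000, -0.600000) = 2.940000
  k2 = f(0.180000, -0.070800) = 2.372994
  p ← -0.600000 + 0.36·2.372994 = 0.254278
x=0.360000, p=0.254278:
  k1 = f(0.360000, 0.254278) = 1.935721
  k2 = f(0.540000, 0.602708) = 1.404331
  p ← 0.254278 + 0.36·1.404331 = 0.759837
p(0.72) ≈ 0.7598

0.7598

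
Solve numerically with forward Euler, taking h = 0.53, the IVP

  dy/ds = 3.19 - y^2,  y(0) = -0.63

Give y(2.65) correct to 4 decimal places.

1.5004

Euler: y_{n+1} = y_n + h·f(s_n, y_n).
s=0.000000, y=-0.630000: f=2.793100 → y ← -0.630000 + 0.53·2.793100 = 0.850343
s=0.530000, y=0.850343: f=2.466917 → y ← 0.850343 + 0.53·2.466917 = 2.157809
s=1.060000, y=2.157809: f=-1.466139 → y ← 2.157809 + 0.53·(-1.466139) = 1.380755
s=1.590000, y=1.380755: f=1.283515 → y ← 1.380755 + 0.53·1.283515 = 2.061018
s=2.120000, y=2.061018: f=-1.057796 → y ← 2.061018 + 0.53·(-1.057796) = 1.500386
y(2.65) ≈ 1.5004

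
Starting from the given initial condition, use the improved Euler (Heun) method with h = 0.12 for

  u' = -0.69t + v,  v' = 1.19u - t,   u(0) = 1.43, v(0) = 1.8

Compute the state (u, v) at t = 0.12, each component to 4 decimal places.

1.6533, 2.0124

Heun on (u,v): k1 = f(t_n, state_n); k2 = f(t_n + h, state_n + h·k1); state_{n+1} = state_n + (h/2)·(k1 + k2).
0.000000: (1.430000, 1.800000)
  k1 = (1.800000, 1.701700)
  predictor → (1.646000, 2.004204)
  k2 = (1.921404, 1.838740)
  → (1.653284, 2.012426)
(u(0.12), v(0.12)) ≈ (1.6533, 2.0124)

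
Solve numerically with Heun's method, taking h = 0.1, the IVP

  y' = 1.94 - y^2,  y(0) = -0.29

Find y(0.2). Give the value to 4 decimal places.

0.0923

Heun: k1 = f(x_n, y_n); k2 = f(x_n + h, y_n + h·k1); y_{n+1} = y_n + (h/2)·(k1 + k2).
x=0.000000, y=-0.290000:
  k1 = f(0.000000, -0.290000) = 1.855900
  k2 = f(0.100000, -0.104410) = 1.929099
  y ← -0.290000 + (0.1/2)·(1.855900 + 1.929099) = -0.100750
x=0.100000, y=-0.100750:
  k1 = f(0.100000, -0.100750) = 1.929849
  k2 = f(0.200000, 0.092235) = 1.931493
  y ← -0.100750 + (0.1/2)·(1.929849 + 1.931493) = 0.092317
y(0.2) ≈ 0.0923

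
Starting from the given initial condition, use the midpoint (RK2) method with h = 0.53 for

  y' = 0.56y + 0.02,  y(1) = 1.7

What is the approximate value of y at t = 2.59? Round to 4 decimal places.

4.1485

Midpoint: k1 = f(t_n, y_n); k2 = f(t_n + h/2, y_n + (h/2)·k1); y_{n+1} = y_n + h·k2.
t=1.000000, y=1.700000:
  k1 = f(1.000000, 1.700000) = 0.972000
  k2 = f(1.265000, 1.957580) = 1.116245
  y ← 1.700000 + 0.53·1.116245 = 2.291610
t=1.530000, y=2.291610:
  k1 = f(1.530000, 2.291610) = 1.303301
  k2 = f(1.795000, 2.636985) = 1.496711
  y ← 2.291610 + 0.53·1.496711 = 3.084867
t=2.060000, y=3.084867:
  k1 = f(2.060000, 3.084867) = 1.747525
  k2 = f(2.325000, 3.547961) = 2.006858
  y ← 3.084867 + 0.53·2.006858 = 4.148502
y(2.59) ≈ 4.1485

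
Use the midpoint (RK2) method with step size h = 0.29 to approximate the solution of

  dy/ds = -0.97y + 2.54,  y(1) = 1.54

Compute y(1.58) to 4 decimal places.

Midpoint: k1 = f(s_n, y_n); k2 = f(s_n + h/2, y_n + (h/2)·k1); y_{n+1} = y_n + h·k2.
s=1.000000, y=1.540000:
  k1 = f(1.000000, 1.540000) = 1.046200
  k2 = f(1.145000, 1.691699) = 0.899052
  y ← 1.540000 + 0.29·0.899052 = 1.800725
s=1.290000, y=1.800725:
  k1 = f(1.290000, 1.800725) = 0.793297
  k2 = f(1.435000, 1.915753) = 0.681720
  y ← 1.800725 + 0.29·0.681720 = 1.998424
y(1.58) ≈ 1.9984

1.9984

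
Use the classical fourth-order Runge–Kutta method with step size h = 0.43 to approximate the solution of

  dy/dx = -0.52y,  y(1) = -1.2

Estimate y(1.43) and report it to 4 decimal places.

-0.9596

RK4: k1 = f(x_n, y_n); k2 = f(x_n + h/2, y_n + (h/2)·k1); k3 = f(x_n + h/2, y_n + (h/2)·k2); k4 = f(x_n + h, y_n + h·k3); y_{n+1} = y_n + (h/6)·(k1 + 2k2 + 2k3 + k4).
x=1.000000, y=-1.200000:
  k1 = f(1.000000, -1.200000) = 0.624000
  k2 = f(1.215000, -1.065840) = 0.554237
  k3 = f(1.215000, -1.080839) = 0.562036
  k4 = f(1.430000, -0.958324) = 0.498329
  y ← -1.200000 + (0.43/6)·(k1 + 2k2 + 2k3 + k4) = -0.959567
y(1.43) ≈ -0.9596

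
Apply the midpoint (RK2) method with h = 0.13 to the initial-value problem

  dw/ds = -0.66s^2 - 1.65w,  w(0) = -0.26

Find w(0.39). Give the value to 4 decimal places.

Midpoint: k1 = f(s_n, w_n); k2 = f(s_n + h/2, w_n + (h/2)·k1); w_{n+1} = w_n + h·k2.
s=0.000000, w=-0.260000:
  k1 = f(0.000000, -0.260000) = 0.429000
  k2 = f(0.065000, -0.232115) = 0.380201
  w ← -0.260000 + 0.13·0.380201 = -0.210574
s=0.130000, w=-0.210574:
  k1 = f(0.130000, -0.210574) = 0.336293
  k2 = f(0.195000, -0.188715) = 0.286283
  w ← -0.210574 + 0.13·0.286283 = -0.173357
s=0.260000, w=-0.173357:
  k1 = f(0.260000, -0.173357) = 0.241423
  k2 = f(0.325000, -0.157665) = 0.190434
  w ← -0.173357 + 0.13·0.190434 = -0.148601
w(0.39) ≈ -0.1486

-0.1486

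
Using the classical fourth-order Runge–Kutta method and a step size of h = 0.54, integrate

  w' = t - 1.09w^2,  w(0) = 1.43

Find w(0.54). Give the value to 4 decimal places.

0.8756

RK4: k1 = f(t_n, w_n); k2 = f(t_n + h/2, w_n + (h/2)·k1); k3 = f(t_n + h/2, w_n + (h/2)·k2); k4 = f(t_n + h, w_n + h·k3); w_{n+1} = w_n + (h/6)·(k1 + 2k2 + 2k3 + k4).
t=0.000000, w=1.430000:
  k1 = f(0.000000, 1.430000) = -2.228941
  k2 = f(0.270000, 0.828186) = -0.477622
  k3 = f(0.270000, 1.301042) = -1.575054
  k4 = f(0.540000, 0.579471) = 0.173993
  w ← 1.430000 + (0.54/6)·(k1 + 2k2 + 2k3 + k4) = 0.875573
w(0.54) ≈ 0.8756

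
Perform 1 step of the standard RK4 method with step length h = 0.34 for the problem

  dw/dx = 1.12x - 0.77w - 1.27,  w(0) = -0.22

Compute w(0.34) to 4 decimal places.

-0.4898

RK4: k1 = f(x_n, w_n); k2 = f(x_n + h/2, w_n + (h/2)·k1); k3 = f(x_n + h/2, w_n + (h/2)·k2); k4 = f(x_n + h, w_n + h·k3); w_{n+1} = w_n + (h/6)·(k1 + 2k2 + 2k3 + k4).
x=0.000000, w=-0.220000:
  k1 = f(0.000000, -0.220000) = -1.100600
  k2 = f(0.170000, -0.407102) = -0.766131
  k3 = f(0.170000, -0.350242) = -0.809913
  k4 = f(0.340000, -0.495371) = -0.507765
  w ← -0.220000 + (0.34/6)·(k1 + 2k2 + 2k3 + k4) = -0.489759
w(0.34) ≈ -0.4898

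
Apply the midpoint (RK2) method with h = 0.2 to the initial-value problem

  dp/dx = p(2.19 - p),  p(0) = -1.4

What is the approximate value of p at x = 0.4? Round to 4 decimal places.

Midpoint: k1 = f(x_n, p_n); k2 = f(x_n + h/2, p_n + (h/2)·k1); p_{n+1} = p_n + h·k2.
x=0.000000, p=-1.400000:
  k1 = f(0.000000, -1.400000) = -5.026000
  k2 = f(0.100000, -1.902600) = -7.786581
  p ← -1.400000 + 0.2·(-7.786581) = -2.957316
x=0.200000, p=-2.957316:
  k1 = f(0.200000, -2.957316) = -15.222241
  k2 = f(0.300000, -4.479540) = -29.876474
  p ← -2.957316 + 0.2·(-29.876474) = -8.932611
p(0.4) ≈ -8.9326

-8.9326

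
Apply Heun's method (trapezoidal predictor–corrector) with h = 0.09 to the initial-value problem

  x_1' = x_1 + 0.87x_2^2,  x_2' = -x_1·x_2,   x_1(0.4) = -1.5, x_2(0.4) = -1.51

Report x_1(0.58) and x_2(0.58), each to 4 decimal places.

Heun on (x_1,x_2): k1 = f(x_n, state_n); k2 = f(x_n + h, state_n + h·k1); state_{n+1} = state_n + (h/2)·(k1 + k2).
0.400000: (-1.500000, -1.510000)
  k1 = (0.483687, -2.265000)
  predictor → (-1.456468, -1.713850)
  k2 = (1.098967, -2.496168)
  → (-1.428781, -1.724253)
0.490000: (-1.428781, -1.724253)
  k1 = (1.157770, -2.463579)
  predictor → (-1.324581, -1.945975)
  k2 = (1.969950, -2.577602)
  → (-1.288033, -1.951106)
(x_1(0.58), x_2(0.58)) ≈ (-1.2880, -1.9511)

-1.2880, -1.9511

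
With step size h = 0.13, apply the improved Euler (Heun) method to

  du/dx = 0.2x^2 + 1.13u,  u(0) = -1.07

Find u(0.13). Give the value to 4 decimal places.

-1.2385

Heun: k1 = f(x_n, u_n); k2 = f(x_n + h, u_n + h·k1); u_{n+1} = u_n + (h/2)·(k1 + k2).
x=0.000000, u=-1.070000:
  k1 = f(0.000000, -1.070000) = -1.209100
  k2 = f(0.130000, -1.227183) = -1.383337
  u ← -1.070000 + (0.13/2)·(-1.209100 + (-1.383337)) = -1.238508
u(0.13) ≈ -1.2385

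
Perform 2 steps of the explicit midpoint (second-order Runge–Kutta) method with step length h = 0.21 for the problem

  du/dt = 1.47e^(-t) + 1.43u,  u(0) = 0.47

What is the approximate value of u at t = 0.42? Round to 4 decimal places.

1.5499

Midpoint: k1 = f(t_n, u_n); k2 = f(t_n + h/2, u_n + (h/2)·k1); u_{n+1} = u_n + h·k2.
t=0.000000, u=0.470000:
  k1 = f(0.000000, 0.470000) = 2.142100
  k2 = f(0.105000, 0.694920) = 2.317213
  u ← 0.470000 + 0.21·2.317213 = 0.956615
t=0.210000, u=0.956615:
  k1 = f(0.210000, 0.956615) = 2.559518
  k2 = f(0.315000, 1.225364) = 2.825060
  u ← 0.956615 + 0.21·2.825060 = 1.549878
u(0.42) ≈ 1.5499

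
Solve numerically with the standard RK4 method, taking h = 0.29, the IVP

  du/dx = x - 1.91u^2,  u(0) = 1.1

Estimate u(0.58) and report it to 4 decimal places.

0.6085

RK4: k1 = f(x_n, u_n); k2 = f(x_n + h/2, u_n + (h/2)·k1); k3 = f(x_n + h/2, u_n + (h/2)·k2); k4 = f(x_n + h, u_n + h·k3); u_{n+1} = u_n + (h/6)·(k1 + 2k2 + 2k3 + k4).
x=0.000000, u=1.100000:
  k1 = f(0.000000, 1.100000) = -2.311100
  k2 = f(0.145000, 0.764891) = -0.972460
  k3 = f(0.145000, 0.958993) = -1.611566
  k4 = f(0.290000, 0.632646) = -0.474460
  u ← 1.100000 + (0.29/6)·(k1 + 2k2 + 2k3 + k4) = 0.715575
x=0.290000, u=0.715575:
  k1 = f(0.290000, 0.715575) = -0.688012
  k2 = f(0.435000, 0.615814) = -0.289323
  k3 = f(0.435000, 0.673624) = -0.431698
  k4 = f(0.580000, 0.590383) = -0.085734
  u ← 0.715575 + (0.29/6)·(k1 + 2k2 + 2k3 + k4) = 0.608479
u(0.58) ≈ 0.6085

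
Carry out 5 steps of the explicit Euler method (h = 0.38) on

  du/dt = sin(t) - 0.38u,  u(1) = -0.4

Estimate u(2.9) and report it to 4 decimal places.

Euler: u_{n+1} = u_n + h·f(t_n, u_n).
t=1.000000, u=-0.400000: f=0.993471 → u ← -0.400000 + 0.38·0.993471 = -0.022481
t=1.380000, u=-0.022481: f=0.990396 → u ← -0.022481 + 0.38·0.990396 = 0.353870
t=1.760000, u=0.353870: f=0.847684 → u ← 0.353870 + 0.38·0.847684 = 0.675989
t=2.140000, u=0.675989: f=0.585454 → u ← 0.675989 + 0.38·0.585454 = 0.898462
t=2.520000, u=0.898462: f=0.240915 → u ← 0.898462 + 0.38·0.240915 = 0.990010
u(2.9) ≈ 0.9900

0.9900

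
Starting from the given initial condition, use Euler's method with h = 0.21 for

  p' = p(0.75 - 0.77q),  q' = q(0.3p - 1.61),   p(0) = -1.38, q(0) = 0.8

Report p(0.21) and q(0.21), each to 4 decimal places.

Euler on (p,q): p_{n+1} = p_n + h·p', q_{n+1} = q_n + h·q'.
0.000000: (-1.380000, 0.800000); f=(-0.184920, -1.619200) → (-1.418833, 0.459968)
(p(0.21), q(0.21)) ≈ (-1.4188, 0.4600)

-1.4188, 0.4600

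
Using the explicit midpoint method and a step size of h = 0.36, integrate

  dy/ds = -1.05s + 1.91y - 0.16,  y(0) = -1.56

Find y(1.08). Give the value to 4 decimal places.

Midpoint: k1 = f(s_n, y_n); k2 = f(s_n + h/2, y_n + (h/2)·k1); y_{n+1} = y_n + h·k2.
s=0.000000, y=-1.560000:
  k1 = f(0.000000, -1.560000) = -3.139600
  k2 = f(0.180000, -2.125128) = -4.407994
  y ← -1.560000 + 0.36·(-4.407994) = -3.146878
s=0.360000, y=-3.146878:
  k1 = f(0.360000, -3.146878) = -6.548537
  k2 = f(0.540000, -4.325615) = -8.988924
  y ← -3.146878 + 0.36·(-8.988924) = -6.382891
s=0.720000, y=-6.382891:
  k1 = f(0.720000, -6.382891) = -13.107321
  k2 = f(0.900000, -8.742208) = -17.802618
  y ← -6.382891 + 0.36·(-17.802618) = -12.791833
y(1.08) ≈ -12.7918

-12.7918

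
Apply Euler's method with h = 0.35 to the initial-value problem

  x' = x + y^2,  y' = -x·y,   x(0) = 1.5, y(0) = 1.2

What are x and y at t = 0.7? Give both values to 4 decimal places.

3.5279, 0.0655

Euler on (x,y): x_{n+1} = x_n + h·x', y_{n+1} = y_n + h·y'.
0.000000: (1.500000, 1.200000); f=(2.940000, -1.800000) → (2.529000, 0.570000)
0.350000: (2.529000, 0.570000); f=(2.853900, -1.441530) → (3.527865, 0.065465)
(x(0.7), y(0.7)) ≈ (3.5279, 0.0655)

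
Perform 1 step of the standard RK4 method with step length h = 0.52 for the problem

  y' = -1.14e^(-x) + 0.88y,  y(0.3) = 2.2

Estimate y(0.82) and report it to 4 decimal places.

RK4: k1 = f(x_n, y_n); k2 = f(x_n + h/2, y_n + (h/2)·k1); k3 = f(x_n + h/2, y_n + (h/2)·k2); k4 = f(x_n + h, y_n + h·k3); y_{n+1} = y_n + (h/6)·(k1 + 2k2 + 2k3 + k4).
x=0.300000, y=2.200000:
  k1 = f(0.300000, 2.200000) = 1.091467
  k2 = f(0.560000, 2.483781) = 1.534549
  k3 = f(0.560000, 2.598983) = 1.635927
  k4 = f(0.820000, 3.050682) = 2.182508
  y ← 2.200000 + (0.52/6)·(k1 + 2k2 + 2k3 + k4) = 3.033294
y(0.82) ≈ 3.0333

3.0333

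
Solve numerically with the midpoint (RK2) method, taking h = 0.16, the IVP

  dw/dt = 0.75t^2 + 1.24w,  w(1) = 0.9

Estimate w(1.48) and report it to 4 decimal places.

2.3521

Midpoint: k1 = f(t_n, w_n); k2 = f(t_n + h/2, w_n + (h/2)·k1); w_{n+1} = w_n + h·k2.
t=1.000000, w=0.900000:
  k1 = f(1.000000, 0.900000) = 1.866000
  k2 = f(1.080000, 1.049280) = 2.175907
  w ← 0.900000 + 0.16·2.175907 = 1.248145
t=1.160000, w=1.248145:
  k1 = f(1.160000, 1.248145) = 2.556900
  k2 = f(1.240000, 1.452697) = 2.954544
  w ← 1.248145 + 0.16·2.954544 = 1.720872
t=1.320000, w=1.720872:
  k1 = f(1.320000, 1.720872) = 3.440682
  k2 = f(1.400000, 1.996127) = 3.945197
  w ← 1.720872 + 0.16·3.945197 = 2.352104
w(1.48) ≈ 2.3521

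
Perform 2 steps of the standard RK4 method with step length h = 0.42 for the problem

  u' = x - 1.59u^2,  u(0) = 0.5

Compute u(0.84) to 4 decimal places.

0.5518

RK4: k1 = f(x_n, u_n); k2 = f(x_n + h/2, u_n + (h/2)·k1); k3 = f(x_n + h/2, u_n + (h/2)·k2); k4 = f(x_n + h, u_n + h·k3); u_{n+1} = u_n + (h/6)·(k1 + 2k2 + 2k3 + k4).
x=0.000000, u=0.500000:
  k1 = f(0.000000, 0.500000) = -0.397500
  k2 = f(0.210000, 0.416525) = -0.065854
  k3 = f(0.210000, 0.486171) = -0.165815
  k4 = f(0.420000, 0.430358) = 0.125520
  u ← 0.500000 + (0.42/6)·(k1 + 2k2 + 2k3 + k4) = 0.448528
x=0.420000, u=0.448528:
  k1 = f(0.420000, 0.448528) = 0.100128
  k2 = f(0.630000, 0.469555) = 0.279434
  k3 = f(0.630000, 0.507209) = 0.220955
  k4 = f(0.840000, 0.541329) = 0.374071
  u ← 0.448528 + (0.42/6)·(k1 + 2k2 + 2k3 + k4) = 0.551776
u(0.84) ≈ 0.5518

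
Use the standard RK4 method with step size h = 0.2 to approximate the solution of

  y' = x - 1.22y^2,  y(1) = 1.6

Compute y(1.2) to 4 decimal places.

RK4: k1 = f(x_n, y_n); k2 = f(x_n + h/2, y_n + (h/2)·k1); k3 = f(x_n + h/2, y_n + (h/2)·k2); k4 = f(x_n + h, y_n + h·k3); y_{n+1} = y_n + (h/6)·(k1 + 2k2 + 2k3 + k4).
x=1.000000, y=1.600000:
  k1 = f(1.000000, 1.600000) = -2.123200
  k2 = f(1.100000, 1.387680) = -1.249300
  k3 = f(1.100000, 1.475070) = -1.554514
  k4 = f(1.200000, 1.289097) = -0.827361
  y ← 1.600000 + (0.2/6)·(k1 + 2k2 + 2k3 + k4) = 1.314727
y(1.2) ≈ 1.3147

1.3147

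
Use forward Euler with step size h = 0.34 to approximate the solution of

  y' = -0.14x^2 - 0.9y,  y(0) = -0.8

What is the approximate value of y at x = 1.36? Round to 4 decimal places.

Euler: y_{n+1} = y_n + h·f(x_n, y_n).
x=0.000000, y=-0.800000: f=0.720000 → y ← -0.800000 + 0.34·0.720000 = -0.555200
x=0.340000, y=-0.555200: f=0.483496 → y ← -0.555200 + 0.34·0.483496 = -0.390811
x=0.680000, y=-0.390811: f=0.286994 → y ← -0.390811 + 0.34·0.286994 = -0.293233
x=1.020000, y=-0.293233: f=0.118254 → y ← -0.293233 + 0.34·0.118254 = -0.253027
y(1.36) ≈ -0.2530

-0.2530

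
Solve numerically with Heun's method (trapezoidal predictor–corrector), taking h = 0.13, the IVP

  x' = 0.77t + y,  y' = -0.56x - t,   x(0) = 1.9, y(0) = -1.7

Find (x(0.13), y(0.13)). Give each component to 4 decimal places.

1.6765, -1.8387

Heun on (x,y): k1 = f(t_n, state_n); k2 = f(t_n + h, state_n + h·k1); state_{n+1} = state_n + (h/2)·(k1 + k2).
0.000000: (1.900000, -1.700000)
  k1 = (-1.700000, -1.064000)
  predictor → (1.679000, -1.838320)
  k2 = (-1.738220, -1.070240)
  → (1.676516, -1.838726)
(x(0.13), y(0.13)) ≈ (1.6765, -1.8387)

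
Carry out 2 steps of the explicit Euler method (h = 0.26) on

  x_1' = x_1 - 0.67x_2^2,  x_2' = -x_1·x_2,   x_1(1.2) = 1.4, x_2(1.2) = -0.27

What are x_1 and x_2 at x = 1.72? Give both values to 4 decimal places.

2.2015, -0.0935

Euler on (x_1,x_2): x_1_{n+1} = x_1_n + h·x_1', x_2_{n+1} = x_2_n + h·x_2'.
1.200000: (1.400000, -0.270000); f=(1.351157, 0.378000) → (1.751301, -0.171720)
1.460000: (1.751301, -0.171720); f=(1.731544, 0.300733) → (2.201502, -0.093529)
(x_1(1.72), x_2(1.72)) ≈ (2.2015, -0.0935)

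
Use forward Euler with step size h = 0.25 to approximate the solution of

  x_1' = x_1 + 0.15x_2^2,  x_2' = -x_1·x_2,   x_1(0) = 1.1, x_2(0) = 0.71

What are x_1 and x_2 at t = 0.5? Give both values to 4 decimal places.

Euler on (x_1,x_2): x_1_{n+1} = x_1_n + h·x_1', x_2_{n+1} = x_2_n + h·x_2'.
0.000000: (1.100000, 0.710000); f=(1.175615, -0.781000) → (1.393904, 0.514750)
0.250000: (1.393904, 0.514750); f=(1.433649, -0.717512) → (1.752316, 0.335372)
(x_1(0.5), x_2(0.5)) ≈ (1.7523, 0.3354)

1.7523, 0.3354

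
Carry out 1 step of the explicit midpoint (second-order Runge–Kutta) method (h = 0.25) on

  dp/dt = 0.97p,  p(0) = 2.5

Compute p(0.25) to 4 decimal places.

Midpoint: k1 = f(t_n, p_n); k2 = f(t_n + h/2, p_n + (h/2)·k1); p_{n+1} = p_n + h·k2.
t=0.000000, p=2.500000:
  k1 = f(0.000000, 2.500000) = 2.425000
  k2 = f(0.125000, 2.803125) = 2.719031
  p ← 2.500000 + 0.25·2.719031 = 3.179758
p(0.25) ≈ 3.1798

3.1798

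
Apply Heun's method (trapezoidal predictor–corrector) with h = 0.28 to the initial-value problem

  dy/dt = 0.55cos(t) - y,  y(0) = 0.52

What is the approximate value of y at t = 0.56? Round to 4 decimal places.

Heun: k1 = f(t_n, y_n); k2 = f(t_n + h, y_n + h·k1); y_{n+1} = y_n + (h/2)·(k1 + k2).
t=0.000000, y=0.520000:
  k1 = f(0.000000, 0.520000) = 0.030000
  k2 = f(0.280000, 0.528400) = 0.000180
  y ← 0.520000 + (0.28/2)·(0.030000 + 0.000180) = 0.524225
t=0.280000, y=0.524225:
  k1 = f(0.280000, 0.524225) = 0.004355
  k2 = f(0.560000, 0.525445) = -0.059454
  y ← 0.524225 + (0.28/2)·(0.004355 + (-0.059454)) = 0.516511
y(0.56) ≈ 0.5165

0.5165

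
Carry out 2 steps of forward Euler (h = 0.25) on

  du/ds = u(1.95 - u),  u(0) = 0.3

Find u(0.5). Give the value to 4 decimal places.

0.5854

Euler: u_{n+1} = u_n + h·f(s_n, u_n).
s=0.000000, u=0.300000: f=0.495000 → u ← 0.300000 + 0.25·0.495000 = 0.423750
s=0.250000, u=0.423750: f=0.646748 → u ← 0.423750 + 0.25·0.646748 = 0.585437
u(0.5) ≈ 0.5854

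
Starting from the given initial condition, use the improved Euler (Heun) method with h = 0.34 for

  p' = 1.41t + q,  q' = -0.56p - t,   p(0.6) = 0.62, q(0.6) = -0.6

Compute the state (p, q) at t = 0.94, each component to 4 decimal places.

Heun on (p,q): k1 = f(t_n, state_n); k2 = f(t_n + h, state_n + h·k1); state_{n+1} = state_n + (h/2)·(k1 + k2).
0.600000: (0.620000, -0.600000)
  k1 = (0.246000, -0.947200)
  predictor → (0.703640, -0.922048)
  k2 = (0.403352, -1.334038)
  → (0.730390, -0.987811)
(p(0.94), q(0.94)) ≈ (0.7304, -0.9878)

0.7304, -0.9878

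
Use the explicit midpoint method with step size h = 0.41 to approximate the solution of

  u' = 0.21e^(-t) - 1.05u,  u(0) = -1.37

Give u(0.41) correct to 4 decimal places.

-0.8556

Midpoint: k1 = f(t_n, u_n); k2 = f(t_n + h/2, u_n + (h/2)·k1); u_{n+1} = u_n + h·k2.
t=0.000000, u=-1.370000:
  k1 = f(0.000000, -1.370000) = 1.648500
  k2 = f(0.205000, -1.032058) = 1.254736
  u ← -1.370000 + 0.41·1.254736 = -0.855558
u(0.41) ≈ -0.8556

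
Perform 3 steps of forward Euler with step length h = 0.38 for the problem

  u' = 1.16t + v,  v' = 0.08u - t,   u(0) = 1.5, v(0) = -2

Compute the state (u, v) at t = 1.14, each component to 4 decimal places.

-0.2892, -2.3601

Euler on (u,v): u_{n+1} = u_n + h·u', v_{n+1} = v_n + h·v'.
0.000000: (1.500000, -2.000000); f=(-2.000000, 0.120000) → (0.740000, -1.954400)
0.380000: (0.740000, -1.954400); f=(-1.513600, -0.320800) → (0.164832, -2.076304)
0.760000: (0.164832, -2.076304); f=(-1.194704, -0.746813) → (-0.289156, -2.360093)
(u(1.14), v(1.14)) ≈ (-0.2892, -2.3601)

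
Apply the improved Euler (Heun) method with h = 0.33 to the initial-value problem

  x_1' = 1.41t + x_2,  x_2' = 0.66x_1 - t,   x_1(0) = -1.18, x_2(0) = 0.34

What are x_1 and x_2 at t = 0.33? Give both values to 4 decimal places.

Heun on (x_1,x_2): k1 = f(t_n, state_n); k2 = f(t_n + h, state_n + h·k1); state_{n+1} = state_n + (h/2)·(k1 + k2).
0.000000: (-1.180000, 0.340000)
  k1 = (0.340000, -0.778800)
  predictor → (-1.067800, 0.082996)
  k2 = (0.548296, -1.034748)
  → (-1.033431, 0.040765)
(x_1(0.33), x_2(0.33)) ≈ (-1.0334, 0.0408)

-1.0334, 0.0408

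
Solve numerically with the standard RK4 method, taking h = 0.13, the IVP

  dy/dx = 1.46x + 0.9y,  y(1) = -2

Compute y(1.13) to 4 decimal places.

-2.0341

RK4: k1 = f(x_n, y_n); k2 = f(x_n + h/2, y_n + (h/2)·k1); k3 = f(x_n + h/2, y_n + (h/2)·k2); k4 = f(x_n + h, y_n + h·k3); y_{n+1} = y_n + (h/6)·(k1 + 2k2 + 2k3 + k4).
x=1.000000, y=-2.000000:
  k1 = f(1.000000, -2.000000) = -0.340000
  k2 = f(1.065000, -2.022100) = -0.264990
  k3 = f(1.065000, -2.017224) = -0.260602
  k4 = f(1.130000, -2.033878) = -0.180690
  y ← -2.000000 + (0.13/6)·(k1 + 2k2 + 2k3 + k4) = -2.034057
y(1.13) ≈ -2.0341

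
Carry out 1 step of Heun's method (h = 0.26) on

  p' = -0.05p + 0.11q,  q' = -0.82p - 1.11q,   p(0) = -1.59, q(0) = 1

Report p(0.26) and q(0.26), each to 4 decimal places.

-1.5403, 1.0379

Heun on (p,q): k1 = f(t_n, state_n); k2 = f(t_n + h, state_n + h·k1); state_{n+1} = state_n + (h/2)·(k1 + k2).
0.000000: (-1.590000, 1.000000)
  k1 = (0.189500, 0.193800)
  predictor → (-1.540730, 1.050388)
  k2 = (0.192579, 0.097468)
  → (-1.540330, 1.037865)
(p(0.26), q(0.26)) ≈ (-1.5403, 1.0379)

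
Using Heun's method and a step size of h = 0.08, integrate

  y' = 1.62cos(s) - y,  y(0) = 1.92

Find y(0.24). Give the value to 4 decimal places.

Heun: k1 = f(s_n, y_n); k2 = f(s_n + h, y_n + h·k1); y_{n+1} = y_n + (h/2)·(k1 + k2).
s=0.000000, y=1.920000:
  k1 = f(0.000000, 1.920000) = -0.300000
  k2 = f(0.080000, 1.896000) = -0.281181
  y ← 1.920000 + (0.08/2)·(-0.300000 + (-0.281181)) = 1.896753
s=0.080000, y=1.896753:
  k1 = f(0.080000, 1.896753) = -0.281934
  k2 = f(0.160000, 1.874198) = -0.274890
  y ← 1.896753 + (0.08/2)·(-0.281934 + (-0.274890)) = 1.874480
s=0.160000, y=1.874480:
  k1 = f(0.160000, 1.874480) = -0.275172
  k2 = f(0.240000, 1.852466) = -0.278899
  y ← 1.874480 + (0.08/2)·(-0.275172 + (-0.278899)) = 1.852317
y(0.24) ≈ 1.8523

1.8523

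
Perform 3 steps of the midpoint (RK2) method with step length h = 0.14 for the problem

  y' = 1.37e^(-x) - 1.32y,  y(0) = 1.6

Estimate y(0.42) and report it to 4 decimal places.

Midpoint: k1 = f(x_n, y_n); k2 = f(x_n + h/2, y_n + (h/2)·k1); y_{n+1} = y_n + h·k2.
x=0.000000, y=1.600000:
  k1 = f(0.000000, 1.600000) = -0.742000
  k2 = f(0.070000, 1.548060) = -0.766060
  y ← 1.600000 + 0.14·(-0.766060) = 1.492752
x=0.140000, y=1.492752:
  k1 = f(0.140000, 1.492752) = -0.779411
  k2 = f(0.210000, 1.438193) = -0.787914
  y ← 1.492752 + 0.14·(-0.787914) = 1.382444
x=0.280000, y=1.382444:
  k1 = f(0.280000, 1.382444) = -0.789402
  k2 = f(0.350000, 1.327186) = -0.786462
  y ← 1.382444 + 0.14·(-0.786462) = 1.272339
y(0.42) ≈ 1.2723

1.2723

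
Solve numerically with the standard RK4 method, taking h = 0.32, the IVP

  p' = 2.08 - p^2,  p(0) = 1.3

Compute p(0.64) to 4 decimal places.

1.4183

RK4: k1 = f(t_n, p_n); k2 = f(t_n + h/2, p_n + (h/2)·k1); k3 = f(t_n + h/2, p_n + (h/2)·k2); k4 = f(t_n + h, p_n + h·k3); p_{n+1} = p_n + (h/6)·(k1 + 2k2 + 2k3 + k4).
t=0.000000, p=1.300000:
  k1 = f(0.000000, 1.300000) = 0.390000
  k2 = f(0.160000, 1.362400) = 0.223866
  k3 = f(0.160000, 1.335819) = 0.295589
  k4 = f(0.320000, 1.394588) = 0.135123
  p ← 1.300000 + (0.32/6)·(k1 + 2k2 + 2k3 + k4) = 1.383415
t=0.320000, p=1.383415:
  k1 = f(0.320000, 1.383415) = 0.166163
  k2 = f(0.480000, 1.410001) = 0.091897
  k3 = f(0.480000, 1.398119) = 0.125264
  k4 = f(0.640000, 1.423500) = 0.053649
  p ← 1.383415 + (0.32/6)·(k1 + 2k2 + 2k3 + k4) = 1.418302
p(0.64) ≈ 1.4183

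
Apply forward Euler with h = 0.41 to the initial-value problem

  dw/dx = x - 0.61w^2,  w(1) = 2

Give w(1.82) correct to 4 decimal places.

1.4908

Euler: w_{n+1} = w_n + h·f(x_n, w_n).
x=1.000000, w=2.000000: f=-1.440000 → w ← 2.000000 + 0.41·(-1.440000) = 1.409600
x=1.410000, w=1.409600: f=0.197947 → w ← 1.409600 + 0.41·0.197947 = 1.490758
w(1.82) ≈ 1.4908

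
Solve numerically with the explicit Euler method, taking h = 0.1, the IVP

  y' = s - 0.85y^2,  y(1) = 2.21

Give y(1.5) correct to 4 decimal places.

1.4439

Euler: y_{n+1} = y_n + h·f(s_n, y_n).
s=1.000000, y=2.210000: f=-3.151485 → y ← 2.210000 + 0.1·(-3.151485) = 1.894852
s=1.100000, y=1.894852: f=-1.951893 → y ← 1.894852 + 0.1·(-1.951893) = 1.699662
s=1.200000, y=1.699662: f=-1.255524 → y ← 1.699662 + 0.1·(-1.255524) = 1.574110
s=1.300000, y=1.574110: f=-0.806148 → y ← 1.574110 + 0.1·(-0.806148) = 1.493495
s=1.400000, y=1.493495: f=-0.495948 → y ← 1.493495 + 0.1·(-0.495948) = 1.443900
y(1.5) ≈ 1.4439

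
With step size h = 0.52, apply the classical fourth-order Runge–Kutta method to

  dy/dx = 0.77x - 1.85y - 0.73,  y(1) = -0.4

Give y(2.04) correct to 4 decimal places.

RK4: k1 = f(x_n, y_n); k2 = f(x_n + h/2, y_n + (h/2)·k1); k3 = f(x_n + h/2, y_n + (h/2)·k2); k4 = f(x_n + h, y_n + h·k3); y_{n+1} = y_n + (h/6)·(k1 + 2k2 + 2k3 + k4).
x=1.000000, y=-0.400000:
  k1 = f(1.000000, -0.400000) = 0.780000
  k2 = f(1.260000, -0.197200) = 0.605020
  k3 = f(1.260000, -0.242695) = 0.689185
  k4 = f(1.520000, -0.041624) = 0.517404
  y ← -0.400000 + (0.52/6)·(k1 + 2k2 + 2k3 + k4) = -0.063229
x=1.520000, y=-0.063229:
  k1 = f(1.520000, -0.063229) = 0.557374
  k2 = f(1.780000, 0.081688) = 0.489477
  k3 = f(1.780000, 0.064035) = 0.522136
  k4 = f(2.040000, 0.208281) = 0.455480
  y ← -0.063229 + (0.52/6)·(k1 + 2k2 + 2k3 + k4) = 0.199898
y(2.04) ≈ 0.1999

0.1999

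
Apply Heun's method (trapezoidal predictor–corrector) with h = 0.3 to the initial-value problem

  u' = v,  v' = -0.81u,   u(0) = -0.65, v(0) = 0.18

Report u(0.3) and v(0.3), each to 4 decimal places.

-0.5723, 0.3314

Heun on (u,v): k1 = f(s_n, state_n); k2 = f(s_n + h, state_n + h·k1); state_{n+1} = state_n + (h/2)·(k1 + k2).
0.000000: (-0.650000, 0.180000)
  k1 = (0.180000, 0.526500)
  predictor → (-0.596000, 0.337950)
  k2 = (0.337950, 0.482760)
  → (-0.572308, 0.331389)
(u(0.3), v(0.3)) ≈ (-0.5723, 0.3314)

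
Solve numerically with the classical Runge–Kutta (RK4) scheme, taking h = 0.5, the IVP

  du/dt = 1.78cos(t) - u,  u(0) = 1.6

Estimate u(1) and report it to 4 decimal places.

RK4: k1 = f(t_n, u_n); k2 = f(t_n + h/2, u_n + (h/2)·k1); k3 = f(t_n + h/2, u_n + (h/2)·k2); k4 = f(t_n + h, u_n + h·k3); u_{n+1} = u_n + (h/6)·(k1 + 2k2 + 2k3 + k4).
t=0.000000, u=1.600000:
  k1 = f(0.000000, 1.600000) = 0.180000
  k2 = f(0.250000, 1.645000) = 0.079664
  k3 = f(0.250000, 1.619916) = 0.104748
  k4 = f(0.500000, 1.652374) = -0.090277
  u ← 1.600000 + (0.5/6)·(k1 + 2k2 + 2k3 + k4) = 1.638212
t=0.500000, u=1.638212:
  k1 = f(0.500000, 1.638212) = -0.076115
  k2 = f(0.750000, 1.619183) = -0.316777
  k3 = f(0.750000, 1.559018) = -0.256612
  k4 = f(1.000000, 1.509906) = -0.548168
  u ← 1.638212 + (0.5/6)·(k1 + 2k2 + 2k3 + k4) = 1.490624
u(1) ≈ 1.4906

1.4906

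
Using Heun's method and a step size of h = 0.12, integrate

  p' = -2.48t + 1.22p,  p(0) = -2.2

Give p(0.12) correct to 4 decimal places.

-2.5635

Heun: k1 = f(t_n, p_n); k2 = f(t_n + h, p_n + h·k1); p_{n+1} = p_n + (h/2)·(k1 + k2).
t=0.000000, p=-2.200000:
  k1 = f(0.000000, -2.200000) = -2.684000
  k2 = f(0.120000, -2.522080) = -3.374538
  p ← -2.200000 + (0.12/2)·(-2.684000 + (-3.374538)) = -2.563512
p(0.12) ≈ -2.5635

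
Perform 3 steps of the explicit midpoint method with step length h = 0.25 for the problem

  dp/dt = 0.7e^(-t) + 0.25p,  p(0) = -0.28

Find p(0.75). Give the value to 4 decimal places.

Midpoint: k1 = f(t_n, p_n); k2 = f(t_n + h/2, p_n + (h/2)·k1); p_{n+1} = p_n + h·k2.
t=0.000000, p=-0.280000:
  k1 = f(0.000000, -0.280000) = 0.630000
  k2 = f(0.125000, -0.201250) = 0.567435
  p ← -0.280000 + 0.25·0.567435 = -0.138141
t=0.250000, p=-0.138141:
  k1 = f(0.250000, -0.138141) = 0.510625
  k2 = f(0.375000, -0.074313) = 0.462524
  p ← -0.138141 + 0.25·0.462524 = -0.022510
t=0.500000, p=-0.022510:
  k1 = f(0.500000, -0.022510) = 0.418944
  k2 = f(0.625000, 0.029858) = 0.382147
  p ← -0.022510 + 0.25·0.382147 = 0.073027
p(0.75) ≈ 0.0730

0.0730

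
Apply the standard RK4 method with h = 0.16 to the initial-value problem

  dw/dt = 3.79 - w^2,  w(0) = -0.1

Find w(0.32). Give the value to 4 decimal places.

RK4: k1 = f(t_n, w_n); k2 = f(t_n + h/2, w_n + (h/2)·k1); k3 = f(t_n + h/2, w_n + (h/2)·k2); k4 = f(t_n + h, w_n + h·k3); w_{n+1} = w_n + (h/6)·(k1 + 2k2 + 2k3 + k4).
t=0.000000, w=-0.100000:
  k1 = f(0.000000, -0.100000) = 3.780000
  k2 = f(0.080000, 0.202400) = 3.749034
  k3 = f(0.080000, 0.199923) = 3.750031
  k4 = f(0.160000, 0.500005) = 3.539995
  w ← -0.100000 + (0.16/6)·(k1 + 2k2 + 2k3 + k4) = 0.495150
t=0.160000, w=0.495150:
  k1 = f(0.160000, 0.495150) = 3.544826
  k2 = f(0.240000, 0.778736) = 3.183570
  k3 = f(0.240000, 0.749836) = 3.227747
  k4 = f(0.320000, 1.011589) = 2.766687
  w ← 0.495150 + (0.16/6)·(k1 + 2k2 + 2k3 + k4) = 1.005394
w(0.32) ≈ 1.0054

1.0054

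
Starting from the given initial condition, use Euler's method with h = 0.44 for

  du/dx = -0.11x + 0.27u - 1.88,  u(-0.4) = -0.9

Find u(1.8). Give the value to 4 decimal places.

Euler: u_{n+1} = u_n + h·f(x_n, u_n).
x=-0.400000, u=-0.900000: f=-2.079000 → u ← -0.900000 + 0.44·(-2.079000) = -1.814760
x=0.040000, u=-1.814760: f=-2.374385 → u ← -1.814760 + 0.44·(-2.374385) = -2.859489
x=0.480000, u=-2.859489: f=-2.704862 → u ← -2.859489 + 0.44·(-2.704862) = -4.049629
x=0.920000, u=-4.049629: f=-3.074600 → u ← -4.049629 + 0.44·(-3.074600) = -5.402453
x=1.360000, u=-5.402453: f=-3.488262 → u ← -5.402453 + 0.44·(-3.488262) = -6.937288
u(1.8) ≈ -6.9373

-6.9373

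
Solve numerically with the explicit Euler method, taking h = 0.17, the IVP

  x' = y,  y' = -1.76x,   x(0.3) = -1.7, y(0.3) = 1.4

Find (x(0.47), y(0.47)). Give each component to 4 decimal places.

-1.4620, 1.9086

Euler on (x,y): x_{n+1} = x_n + h·x', y_{n+1} = y_n + h·y'.
0.300000: (-1.700000, 1.400000); f=(1.400000, 2.992000) → (-1.462000, 1.908640)
(x(0.47), y(0.47)) ≈ (-1.4620, 1.9086)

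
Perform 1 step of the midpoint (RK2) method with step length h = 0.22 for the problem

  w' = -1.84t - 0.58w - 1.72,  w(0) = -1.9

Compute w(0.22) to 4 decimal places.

Midpoint: k1 = f(t_n, w_n); k2 = f(t_n + h/2, w_n + (h/2)·k1); w_{n+1} = w_n + h·k2.
t=0.000000, w=-1.900000:
  k1 = f(0.000000, -1.900000) = -0.618000
  k2 = f(0.110000, -1.967980) = -0.780972
  w ← -1.900000 + 0.22·(-0.780972) = -2.071814
w(0.22) ≈ -2.0718

-2.0718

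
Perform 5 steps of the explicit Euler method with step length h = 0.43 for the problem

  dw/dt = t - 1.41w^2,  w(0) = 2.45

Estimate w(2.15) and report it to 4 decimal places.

Euler: w_{n+1} = w_n + h·f(t_n, w_n).
t=0.000000, w=2.450000: f=-8.463525 → w ← 2.450000 + 0.43·(-8.463525) = -1.189316
t=0.430000, w=-1.189316: f=-1.564405 → w ← -1.189316 + 0.43·(-1.564405) = -1.862010
t=0.860000, w=-1.862010: f=-4.028585 → w ← -1.862010 + 0.43·(-4.028585) = -3.594302
t=1.290000, w=-3.594302: f=-16.925796 → w ← -3.594302 + 0.43·(-16.925796) = -10.872394
t=1.720000, w=-10.872394: f=-164.954624 → w ← -10.872394 + 0.43·(-164.954624) = -81.802882
w(2.15) ≈ -81.8029

-81.8029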